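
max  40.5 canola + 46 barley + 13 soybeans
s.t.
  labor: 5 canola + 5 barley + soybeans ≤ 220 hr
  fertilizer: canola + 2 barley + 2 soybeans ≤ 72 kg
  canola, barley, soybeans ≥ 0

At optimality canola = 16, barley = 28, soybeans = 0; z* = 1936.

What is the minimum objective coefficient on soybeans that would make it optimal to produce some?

18

At the optimum: labor uses 220 of 220 (binding); fertilizer uses 72 of 72 (binding).
Dual feasibility on the basic columns requires 5·y_labor + 1·y_fertilizer = 40.5, 5·y_labor + 2·y_fertilizer = 46.
→ y_labor = 7 and y_fertilizer = 5.5.
soybeans enters the basis when its profit ≥ yᵀa₃ = 7·1 + 5.5·2 = 18.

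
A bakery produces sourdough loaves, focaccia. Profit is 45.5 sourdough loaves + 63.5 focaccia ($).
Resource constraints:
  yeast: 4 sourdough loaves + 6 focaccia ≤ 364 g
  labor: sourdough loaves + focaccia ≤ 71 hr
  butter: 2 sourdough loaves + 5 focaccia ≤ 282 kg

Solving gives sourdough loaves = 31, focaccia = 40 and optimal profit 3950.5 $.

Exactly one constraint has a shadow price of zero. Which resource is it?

yeast: 364/364 (binding)
labor: 71/71 (binding)
butter: 262/282 (slack 20)
By complementary slackness, a constraint with positive slack has shadow price 0 → butter.

butter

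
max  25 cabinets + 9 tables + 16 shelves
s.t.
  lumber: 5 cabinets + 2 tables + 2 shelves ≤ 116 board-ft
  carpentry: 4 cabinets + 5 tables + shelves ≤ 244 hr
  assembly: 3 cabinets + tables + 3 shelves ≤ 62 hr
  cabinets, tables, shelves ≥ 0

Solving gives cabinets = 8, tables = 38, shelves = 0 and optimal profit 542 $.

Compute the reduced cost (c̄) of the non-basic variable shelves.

-3

Check each constraint at x*: lumber 116/116 (tight); carpentry 222/244 (slack 22); assembly 62/62 (tight).
Since carpentry is not tight, its dual is 0.
From A_Bᵀ y = c: 5·y_lumber + 3·y_assembly = 25; 2·y_lumber + 1·y_assembly = 9.
Solving: y_lumber = 2, y_assembly = 5.
Reduced cost of shelves: c₃ − yᵀa₃ = 16 − (2·2 + 5·3) = 16 − 19 = -3.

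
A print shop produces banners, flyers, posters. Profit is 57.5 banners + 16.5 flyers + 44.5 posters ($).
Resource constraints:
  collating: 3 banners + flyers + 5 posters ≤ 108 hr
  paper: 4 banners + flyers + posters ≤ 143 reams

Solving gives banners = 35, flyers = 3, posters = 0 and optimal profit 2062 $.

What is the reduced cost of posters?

-6

At the optimum: collating uses 108 of 108 (binding); paper uses 143 of 143 (binding).
The binding rows give the dual system: 3·y_collating + 4·y_paper = 57.5 and 1·y_collating + 1·y_paper = 16.5.
This yields shadow prices y_collating = 8.5, y_paper = 8.
Reduced cost of posters: c₃ − yᵀa₃ = 44.5 − (8.5·5 + 8·1) = 44.5 − 50.5 = -6.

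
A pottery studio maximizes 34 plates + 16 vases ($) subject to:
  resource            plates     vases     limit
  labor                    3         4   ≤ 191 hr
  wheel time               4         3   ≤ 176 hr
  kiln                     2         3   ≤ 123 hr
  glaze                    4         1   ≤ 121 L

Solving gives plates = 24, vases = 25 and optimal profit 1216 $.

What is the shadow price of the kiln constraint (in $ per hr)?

3

Check each constraint at x*: labor 172/191 (slack 19); wheel time 171/176 (slack 5); kiln 123/123 (tight); glaze 121/121 (tight).
Slack constraints have shadow price 0 (complementary slackness).
From A_Bᵀ y = c: 2·y_kiln + 4·y_glaze = 34; 3·y_kiln + 1·y_glaze = 16.
→ y_kiln = 3 and y_glaze = 7.
Shadow price of kiln = 3.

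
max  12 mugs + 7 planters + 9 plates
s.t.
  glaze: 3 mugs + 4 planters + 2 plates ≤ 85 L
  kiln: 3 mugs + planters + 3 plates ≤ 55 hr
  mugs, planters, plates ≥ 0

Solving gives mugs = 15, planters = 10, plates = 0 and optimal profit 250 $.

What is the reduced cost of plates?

At the optimum: glaze uses 85 of 85 (binding); kiln uses 55 of 55 (binding).
The binding rows give the dual system: 3·y_glaze + 3·y_kiln = 12 and 4·y_glaze + 1·y_kiln = 7.
→ y_glaze = 1 and y_kiln = 3.
Reduced cost of plates: c₃ − yᵀa₃ = 9 − (1·2 + 3·3) = 9 − 11 = -2.

-2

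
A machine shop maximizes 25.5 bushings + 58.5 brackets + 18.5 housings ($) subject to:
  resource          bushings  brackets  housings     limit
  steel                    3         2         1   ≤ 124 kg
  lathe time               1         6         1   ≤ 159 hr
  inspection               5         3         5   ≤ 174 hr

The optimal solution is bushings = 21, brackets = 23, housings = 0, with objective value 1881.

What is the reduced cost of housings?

Binding: lathe time and inspection. Non-binding: steel (15 unused).
Since steel is not tight, its dual is 0.
Dual feasibility on the basic columns requires 1·y_lathe time + 5·y_inspection = 25.5, 6·y_lathe time + 3·y_inspection = 58.5.
Solving: y_lathe time = 8, y_inspection = 3.5.
Reduced cost of housings: c₃ − yᵀa₃ = 18.5 − (8·1 + 3.5·5) = 18.5 − 25.5 = -7.

-7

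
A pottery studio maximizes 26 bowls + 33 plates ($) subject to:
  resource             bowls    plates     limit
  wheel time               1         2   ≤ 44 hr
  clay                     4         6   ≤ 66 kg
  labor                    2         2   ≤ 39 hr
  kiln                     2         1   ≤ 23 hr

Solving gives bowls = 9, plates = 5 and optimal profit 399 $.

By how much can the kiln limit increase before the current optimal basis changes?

10

Binding constraints: clay, kiln. The basis is B = [[4,6],[2,1]] with det -8.
Per unit increase in kiln, x* moves by d = (0.75, -0.5).
The basis stays optimal until plates reaches 0; allowable increase = 10 hr.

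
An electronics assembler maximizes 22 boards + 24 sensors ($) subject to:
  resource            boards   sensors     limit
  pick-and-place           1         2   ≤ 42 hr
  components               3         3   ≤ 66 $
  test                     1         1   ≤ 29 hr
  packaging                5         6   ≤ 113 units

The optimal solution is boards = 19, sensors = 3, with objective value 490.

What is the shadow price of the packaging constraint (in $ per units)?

At the optimum: pick-and-place uses 25 of 42 (slack = 17); components uses 66 of 66 (binding); test uses 22 of 29 (slack = 7); packaging uses 113 of 113 (binding).
Slack constraints have shadow price 0 (complementary slackness).
The binding rows give the dual system: 3·y_components + 5·y_packaging = 22 and 3·y_components + 6·y_packaging = 24.
→ y_components = 4 and y_packaging = 2.
Shadow price of packaging = 2.

2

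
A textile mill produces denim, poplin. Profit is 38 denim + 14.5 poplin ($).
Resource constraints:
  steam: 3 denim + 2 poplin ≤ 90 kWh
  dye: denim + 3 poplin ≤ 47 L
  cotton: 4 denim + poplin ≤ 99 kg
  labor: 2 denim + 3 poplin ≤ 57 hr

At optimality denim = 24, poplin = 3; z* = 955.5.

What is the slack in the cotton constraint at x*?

cotton used = 4·24 + 1·3 = 99; slack = 99 − 99 = 0.

0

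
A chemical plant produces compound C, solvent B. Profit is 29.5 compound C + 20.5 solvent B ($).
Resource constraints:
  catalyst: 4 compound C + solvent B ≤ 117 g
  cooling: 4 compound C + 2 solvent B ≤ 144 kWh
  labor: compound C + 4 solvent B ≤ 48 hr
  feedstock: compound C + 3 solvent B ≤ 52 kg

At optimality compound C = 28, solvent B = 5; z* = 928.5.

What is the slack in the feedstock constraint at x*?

9

feedstock used = 1·28 + 3·5 = 43; slack = 52 − 43 = 9.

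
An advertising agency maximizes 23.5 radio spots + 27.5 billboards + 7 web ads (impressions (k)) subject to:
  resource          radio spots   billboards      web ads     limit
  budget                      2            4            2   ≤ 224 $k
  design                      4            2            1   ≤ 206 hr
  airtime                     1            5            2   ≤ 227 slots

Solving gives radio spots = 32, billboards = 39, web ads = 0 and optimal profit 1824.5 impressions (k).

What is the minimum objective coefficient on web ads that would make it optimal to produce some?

Check each constraint at x*: budget 220/224 (slack 4); design 206/206 (tight); airtime 227/227 (tight).
By complementary slackness, y = 0 for the non-binding constraint.
From A_Bᵀ y = c: 4·y_design + 1·y_airtime = 23.5; 2·y_design + 5·y_airtime = 27.5.
This yields shadow prices y_design = 5, y_airtime = 3.5.
web ads enters the basis when its profit ≥ yᵀa₃ = 5·1 + 3.5·2 = 12.

12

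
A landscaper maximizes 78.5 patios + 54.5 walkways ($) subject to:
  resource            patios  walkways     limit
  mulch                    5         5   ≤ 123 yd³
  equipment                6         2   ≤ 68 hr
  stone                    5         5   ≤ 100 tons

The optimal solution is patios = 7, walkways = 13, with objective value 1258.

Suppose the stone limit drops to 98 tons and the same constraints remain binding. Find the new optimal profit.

At the optimum: mulch uses 100 of 123 (slack = 23); equipment uses 68 of 68 (binding); stone uses 100 of 100 (binding).
Slack constraints have shadow price 0 (complementary slackness).
From A_Bᵀ y = c: 6·y_equipment + 5·y_stone = 78.5; 2·y_equipment + 5·y_stone = 54.5.
→ y_equipment = 6 and y_stone = 8.5.
Δz = y_stone·Δb = 8.5 × (-2) = -17, so new z* = 1258 − 17 = 1241.

1241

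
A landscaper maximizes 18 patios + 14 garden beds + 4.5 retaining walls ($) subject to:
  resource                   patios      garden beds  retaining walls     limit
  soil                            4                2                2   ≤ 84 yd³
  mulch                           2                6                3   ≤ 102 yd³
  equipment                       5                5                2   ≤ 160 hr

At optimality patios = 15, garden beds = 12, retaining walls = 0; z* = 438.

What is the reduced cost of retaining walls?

-6.5

Binding: soil and mulch. Non-binding: equipment (25 unused).
Slack constraints have shadow price 0 (complementary slackness).
From A_Bᵀ y = c: 4·y_soil + 2·y_mulch = 18; 2·y_soil + 6·y_mulch = 14.
Solving: y_soil = 4, y_mulch = 1.
Reduced cost of retaining walls: c₃ − yᵀa₃ = 4.5 − (4·2 + 1·3) = 4.5 − 11 = -6.5.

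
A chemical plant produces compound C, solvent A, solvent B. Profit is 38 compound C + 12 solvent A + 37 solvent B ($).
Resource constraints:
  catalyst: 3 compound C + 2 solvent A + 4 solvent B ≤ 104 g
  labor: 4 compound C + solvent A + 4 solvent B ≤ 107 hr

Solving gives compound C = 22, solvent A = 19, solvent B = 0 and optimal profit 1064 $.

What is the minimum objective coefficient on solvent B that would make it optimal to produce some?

40

Both catalyst and labor are binding at x*.
The binding rows give the dual system: 3·y_catalyst + 4·y_labor = 38 and 2·y_catalyst + 1·y_labor = 12.
Solving: y_catalyst = 2, y_labor = 8.
solvent B enters the basis when its profit ≥ yᵀa₃ = 2·4 + 8·4 = 40.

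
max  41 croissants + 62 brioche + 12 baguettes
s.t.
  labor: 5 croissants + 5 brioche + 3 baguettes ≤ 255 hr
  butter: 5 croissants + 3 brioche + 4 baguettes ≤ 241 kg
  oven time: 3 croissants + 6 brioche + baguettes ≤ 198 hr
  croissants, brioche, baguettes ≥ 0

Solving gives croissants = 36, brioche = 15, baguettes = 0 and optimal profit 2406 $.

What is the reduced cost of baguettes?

-7

Binding: labor and oven time. Non-binding: butter (16 unused).
By complementary slackness, y = 0 for the non-binding constraint.
Dual feasibility on the basic columns requires 5·y_labor + 3·y_oven time = 41, 5·y_labor + 6·y_oven time = 62.
This yields shadow prices y_labor = 4, y_oven time = 7.
Reduced cost of baguettes: c₃ − yᵀa₃ = 12 − (4·3 + 7·1) = 12 − 19 = -7.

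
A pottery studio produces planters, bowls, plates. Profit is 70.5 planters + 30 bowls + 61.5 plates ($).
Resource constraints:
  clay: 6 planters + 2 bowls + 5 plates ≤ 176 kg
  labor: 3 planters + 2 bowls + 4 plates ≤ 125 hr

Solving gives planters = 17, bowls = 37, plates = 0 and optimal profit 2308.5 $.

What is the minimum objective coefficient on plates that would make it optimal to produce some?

68.5

Check each constraint at x*: clay 176/176 (tight); labor 125/125 (tight).
Dual feasibility on the basic columns requires 6·y_clay + 3·y_labor = 70.5, 2·y_clay + 2·y_labor = 30.
→ y_clay = 8.5 and y_labor = 6.5.
plates enters the basis when its profit ≥ yᵀa₃ = 8.5·5 + 6.5·4 = 68.5.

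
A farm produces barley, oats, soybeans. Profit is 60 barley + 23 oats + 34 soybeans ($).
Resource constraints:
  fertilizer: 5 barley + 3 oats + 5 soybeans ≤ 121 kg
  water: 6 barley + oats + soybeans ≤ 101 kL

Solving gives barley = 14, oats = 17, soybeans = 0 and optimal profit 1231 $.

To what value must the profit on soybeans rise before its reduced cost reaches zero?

35

Both fertilizer and water are binding at x*.
The binding rows give the dual system: 5·y_fertilizer + 6·y_water = 60 and 3·y_fertilizer + 1·y_water = 23.
→ y_fertilizer = 6 and y_water = 5.
soybeans enters the basis when its profit ≥ yᵀa₃ = 6·5 + 5·1 = 35.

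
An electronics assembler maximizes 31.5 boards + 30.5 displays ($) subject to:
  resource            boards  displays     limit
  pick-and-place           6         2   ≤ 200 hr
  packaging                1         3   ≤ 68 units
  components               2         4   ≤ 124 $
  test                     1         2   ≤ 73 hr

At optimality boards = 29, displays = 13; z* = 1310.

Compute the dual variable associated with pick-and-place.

4

At the optimum: pick-and-place uses 200 of 200 (binding); packaging uses 68 of 68 (binding); components uses 110 of 124 (slack = 14); test uses 55 of 73 (slack = 18).
Slack constraints have shadow price 0 (complementary slackness).
The binding rows give the dual system: 6·y_pick-and-place + 1·y_packaging = 31.5 and 2·y_pick-and-place + 3·y_packaging = 30.5.
Solving: y_pick-and-place = 4, y_packaging = 7.5.
Shadow price of pick-and-place = 4.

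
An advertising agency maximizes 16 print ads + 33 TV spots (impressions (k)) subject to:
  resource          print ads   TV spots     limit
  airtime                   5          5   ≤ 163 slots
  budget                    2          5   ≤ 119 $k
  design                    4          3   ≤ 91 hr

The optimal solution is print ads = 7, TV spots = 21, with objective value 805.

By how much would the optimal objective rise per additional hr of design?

Binding: budget and design. Non-binding: airtime (23 unused).
Slack constraints have shadow price 0 (complementary slackness).
The binding rows give the dual system: 2·y_budget + 4·y_design = 16 and 5·y_budget + 3·y_design = 33.
→ y_budget = 6 and y_design = 1.
Shadow price of design = 1.

1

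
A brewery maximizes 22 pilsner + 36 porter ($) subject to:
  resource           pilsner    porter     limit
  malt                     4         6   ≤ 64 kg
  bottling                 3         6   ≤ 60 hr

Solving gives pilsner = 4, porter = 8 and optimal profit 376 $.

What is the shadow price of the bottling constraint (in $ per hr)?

Both malt and bottling are binding at x*.
Dual feasibility on the basic columns requires 4·y_malt + 3·y_bottling = 22, 6·y_malt + 6·y_bottling = 36.
→ y_malt = 4 and y_bottling = 2.
Shadow price of bottling = 2.

2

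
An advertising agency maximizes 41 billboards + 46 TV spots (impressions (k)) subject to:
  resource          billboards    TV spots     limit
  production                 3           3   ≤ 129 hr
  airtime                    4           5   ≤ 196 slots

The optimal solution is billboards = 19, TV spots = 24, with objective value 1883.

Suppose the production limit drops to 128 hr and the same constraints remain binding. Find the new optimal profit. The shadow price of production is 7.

1876

Δb = -1, so new z* = 1883 + (7)·(-1) = 1883 − 7 = 1876.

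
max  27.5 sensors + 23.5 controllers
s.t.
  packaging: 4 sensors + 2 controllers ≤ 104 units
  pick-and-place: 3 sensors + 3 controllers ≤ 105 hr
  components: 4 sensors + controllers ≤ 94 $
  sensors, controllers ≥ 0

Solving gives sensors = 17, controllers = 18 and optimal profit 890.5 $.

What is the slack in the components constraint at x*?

8

components used = 4·17 + 1·18 = 86; slack = 94 − 86 = 8.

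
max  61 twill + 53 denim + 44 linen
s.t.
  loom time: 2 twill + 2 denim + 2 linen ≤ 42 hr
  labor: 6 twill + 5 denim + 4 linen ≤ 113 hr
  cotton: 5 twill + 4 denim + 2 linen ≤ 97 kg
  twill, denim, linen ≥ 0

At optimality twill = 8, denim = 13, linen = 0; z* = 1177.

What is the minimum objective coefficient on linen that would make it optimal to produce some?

At the optimum: loom time uses 42 of 42 (binding); labor uses 113 of 113 (binding); cotton uses 92 of 97 (slack = 5).
By complementary slackness, y = 0 for the non-binding constraint.
The binding rows give the dual system: 2·y_loom time + 6·y_labor = 61 and 2·y_loom time + 5·y_labor = 53.
Solving: y_loom time = 6.5, y_labor = 8.
linen enters the basis when its profit ≥ yᵀa₃ = 6.5·2 + 8·4 = 45.

45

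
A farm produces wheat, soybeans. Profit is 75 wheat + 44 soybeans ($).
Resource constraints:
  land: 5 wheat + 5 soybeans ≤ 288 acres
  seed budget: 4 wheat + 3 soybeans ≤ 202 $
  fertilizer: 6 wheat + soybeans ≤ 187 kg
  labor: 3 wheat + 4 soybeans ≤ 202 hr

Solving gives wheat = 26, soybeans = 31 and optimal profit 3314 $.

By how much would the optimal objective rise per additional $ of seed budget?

0

Check each constraint at x*: land 285/288 (slack 3); seed budget 197/202 (slack 5); fertilizer 187/187 (tight); labor 202/202 (tight).
Since land, seed budget are not tight, their duals are 0.
The binding rows give the dual system: 6·y_fertilizer + 3·y_labor = 75 and 1·y_fertilizer + 4·y_labor = 44.
This yields shadow prices y_fertilizer = 8, y_labor = 9.
Shadow price of seed budget = 0.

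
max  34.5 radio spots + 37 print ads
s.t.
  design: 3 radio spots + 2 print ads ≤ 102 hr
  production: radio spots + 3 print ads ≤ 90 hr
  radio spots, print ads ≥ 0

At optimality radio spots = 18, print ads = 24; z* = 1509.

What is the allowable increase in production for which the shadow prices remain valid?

Binding constraints: design, production. The basis is B = [[3,2],[1,3]] with det 7.
Per unit increase in production, x* moves by d = (-0.2857, 0.4286).
The basis stays optimal until radio spots reaches 0; allowable increase = 63 hr.

63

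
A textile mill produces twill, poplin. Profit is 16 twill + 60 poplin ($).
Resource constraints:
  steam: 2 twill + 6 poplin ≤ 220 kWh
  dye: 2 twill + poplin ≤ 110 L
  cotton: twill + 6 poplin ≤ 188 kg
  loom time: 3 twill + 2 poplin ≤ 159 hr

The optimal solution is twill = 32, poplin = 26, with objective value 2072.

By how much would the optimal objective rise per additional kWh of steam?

6

At the optimum: steam uses 220 of 220 (binding); dye uses 90 of 110 (slack = 20); cotton uses 188 of 188 (binding); loom time uses 148 of 159 (slack = 11).
Slack constraints have shadow price 0 (complementary slackness).
Dual feasibility on the basic columns requires 2·y_steam + 1·y_cotton = 16, 6·y_steam + 6·y_cotton = 60.
This yields shadow prices y_steam = 6, y_cotton = 4.
Shadow price of steam = 6.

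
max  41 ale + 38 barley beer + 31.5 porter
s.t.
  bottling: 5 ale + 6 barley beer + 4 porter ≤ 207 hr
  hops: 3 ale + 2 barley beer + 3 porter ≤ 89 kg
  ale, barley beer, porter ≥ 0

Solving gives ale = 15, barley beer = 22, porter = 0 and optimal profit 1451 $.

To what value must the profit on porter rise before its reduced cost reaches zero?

37

At the optimum: bottling uses 207 of 207 (binding); hops uses 89 of 89 (binding).
The binding rows give the dual system: 5·y_bottling + 3·y_hops = 41 and 6·y_bottling + 2·y_hops = 38.
Solving: y_bottling = 4, y_hops = 7.
porter enters the basis when its profit ≥ yᵀa₃ = 4·4 + 7·3 = 37.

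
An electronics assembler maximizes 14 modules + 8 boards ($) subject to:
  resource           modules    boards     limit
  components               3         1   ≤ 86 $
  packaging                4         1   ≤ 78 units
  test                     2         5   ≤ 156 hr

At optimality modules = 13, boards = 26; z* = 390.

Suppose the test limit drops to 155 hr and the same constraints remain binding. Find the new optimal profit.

At the optimum: components uses 65 of 86 (slack = 21); packaging uses 78 of 78 (binding); test uses 156 of 156 (binding).
Slack constraints have shadow price 0 (complementary slackness).
Dual feasibility on the basic columns requires 4·y_packaging + 2·y_test = 14, 1·y_packaging + 5·y_test = 8.
This yields shadow prices y_packaging = 3, y_test = 1.
Δz = y_test·Δb = 1 × (-1) = -1, so new z* = 390 − 1 = 389.

389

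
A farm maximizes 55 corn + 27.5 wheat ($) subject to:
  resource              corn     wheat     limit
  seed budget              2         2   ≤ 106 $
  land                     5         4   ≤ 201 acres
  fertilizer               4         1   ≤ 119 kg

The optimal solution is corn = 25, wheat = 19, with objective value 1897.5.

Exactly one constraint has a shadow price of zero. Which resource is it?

seed budget

seed budget: 88/106 (slack 18)
land: 201/201 (binding)
fertilizer: 119/119 (binding)
By complementary slackness, a constraint with positive slack has shadow price 0 → seed budget.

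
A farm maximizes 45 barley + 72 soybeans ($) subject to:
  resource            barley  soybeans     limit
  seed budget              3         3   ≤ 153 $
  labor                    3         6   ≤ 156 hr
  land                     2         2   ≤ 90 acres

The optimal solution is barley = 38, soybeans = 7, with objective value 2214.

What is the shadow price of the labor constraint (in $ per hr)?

9

At the optimum: seed budget uses 135 of 153 (slack = 18); labor uses 156 of 156 (binding); land uses 90 of 90 (binding).
Since seed budget is not tight, its dual is 0.
The binding rows give the dual system: 3·y_labor + 2·y_land = 45 and 6·y_labor + 2·y_land = 72.
This yields shadow prices y_labor = 9, y_land = 9.
Shadow price of labor = 9.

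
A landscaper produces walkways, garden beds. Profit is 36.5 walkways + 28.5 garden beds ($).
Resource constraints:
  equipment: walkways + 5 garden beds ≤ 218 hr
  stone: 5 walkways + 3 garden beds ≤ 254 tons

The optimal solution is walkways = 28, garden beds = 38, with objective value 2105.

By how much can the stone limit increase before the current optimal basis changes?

Binding constraints: equipment, stone. The basis is B = [[1,5],[5,3]] with det -22.
Per unit increase in stone, x* moves by d = (0.2273, -0.0455).
The basis stays optimal until garden beds reaches 0; allowable increase = 836 tons.

836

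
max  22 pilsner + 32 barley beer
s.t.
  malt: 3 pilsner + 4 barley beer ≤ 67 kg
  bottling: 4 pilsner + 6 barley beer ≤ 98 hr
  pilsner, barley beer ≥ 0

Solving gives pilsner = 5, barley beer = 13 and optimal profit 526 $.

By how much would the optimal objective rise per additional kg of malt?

2

At the optimum: malt uses 67 of 67 (binding); bottling uses 98 of 98 (binding).
Dual feasibility on the basic columns requires 3·y_malt + 4·y_bottling = 22, 4·y_malt + 6·y_bottling = 32.
→ y_malt = 2 and y_bottling = 4.
Shadow price of malt = 2.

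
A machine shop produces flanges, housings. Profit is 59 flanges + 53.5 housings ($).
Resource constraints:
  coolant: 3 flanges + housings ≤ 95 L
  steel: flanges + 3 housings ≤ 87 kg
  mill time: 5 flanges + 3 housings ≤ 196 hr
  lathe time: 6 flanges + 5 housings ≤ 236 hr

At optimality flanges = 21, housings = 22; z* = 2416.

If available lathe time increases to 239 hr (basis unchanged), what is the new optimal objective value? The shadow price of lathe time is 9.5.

2444.5

Δb = 3, so new z* = 2416 + (9.5)·(3) = 2416 + 28.5 = 2444.5.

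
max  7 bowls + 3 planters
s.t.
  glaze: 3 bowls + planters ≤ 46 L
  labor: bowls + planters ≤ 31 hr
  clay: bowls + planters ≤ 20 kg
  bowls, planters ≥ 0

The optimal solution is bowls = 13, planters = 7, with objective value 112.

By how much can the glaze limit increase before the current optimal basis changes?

Binding constraints: glaze, clay. The basis is B = [[3,1],[1,1]] with det 2.
Per unit increase in glaze, x* moves by d = (0.5, -0.5).
The basis stays optimal until planters reaches 0; allowable increase = 14 L.

14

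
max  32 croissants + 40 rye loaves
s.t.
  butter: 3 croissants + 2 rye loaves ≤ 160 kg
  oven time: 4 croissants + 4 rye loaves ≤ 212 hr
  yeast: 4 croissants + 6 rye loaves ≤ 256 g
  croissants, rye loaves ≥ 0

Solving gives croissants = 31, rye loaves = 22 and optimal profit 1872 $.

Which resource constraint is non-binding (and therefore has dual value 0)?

butter: 137/160 (slack 23)
oven time: 212/212 (binding)
yeast: 256/256 (binding)
By complementary slackness, a constraint with positive slack has shadow price 0 → butter.

butter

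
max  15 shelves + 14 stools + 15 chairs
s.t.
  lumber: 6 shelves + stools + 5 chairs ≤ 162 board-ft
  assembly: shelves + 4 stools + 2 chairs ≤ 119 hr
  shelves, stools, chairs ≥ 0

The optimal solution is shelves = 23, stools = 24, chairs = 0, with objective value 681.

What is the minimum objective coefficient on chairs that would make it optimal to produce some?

16

At the optimum: lumber uses 162 of 162 (binding); assembly uses 119 of 119 (binding).
Dual feasibility on the basic columns requires 6·y_lumber + 1·y_assembly = 15, 1·y_lumber + 4·y_assembly = 14.
→ y_lumber = 2 and y_assembly = 3.
chairs enters the basis when its profit ≥ yᵀa₃ = 2·5 + 3·2 = 16.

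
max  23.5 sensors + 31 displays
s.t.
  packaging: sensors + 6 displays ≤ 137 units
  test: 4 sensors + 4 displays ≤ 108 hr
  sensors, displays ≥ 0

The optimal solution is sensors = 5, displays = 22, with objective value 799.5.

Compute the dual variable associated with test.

5.5

Both packaging and test are binding at x*.
The binding rows give the dual system: 1·y_packaging + 4·y_test = 23.5 and 6·y_packaging + 4·y_test = 31.
Solving: y_packaging = 1.5, y_test = 5.5.
Shadow price of test = 5.5.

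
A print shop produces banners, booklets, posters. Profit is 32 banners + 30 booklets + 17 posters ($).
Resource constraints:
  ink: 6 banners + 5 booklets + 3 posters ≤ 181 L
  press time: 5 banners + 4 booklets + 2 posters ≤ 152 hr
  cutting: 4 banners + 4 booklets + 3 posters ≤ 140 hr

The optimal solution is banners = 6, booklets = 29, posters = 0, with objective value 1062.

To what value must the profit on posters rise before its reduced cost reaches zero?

Binding: ink and cutting. Non-binding: press time (6 unused).
Since press time is not tight, its dual is 0.
Dual feasibility on the basic columns requires 6·y_ink + 4·y_cutting = 32, 5·y_ink + 4·y_cutting = 30.
→ y_ink = 2 and y_cutting = 5.
posters enters the basis when its profit ≥ yᵀa₃ = 2·3 + 5·3 = 21.

21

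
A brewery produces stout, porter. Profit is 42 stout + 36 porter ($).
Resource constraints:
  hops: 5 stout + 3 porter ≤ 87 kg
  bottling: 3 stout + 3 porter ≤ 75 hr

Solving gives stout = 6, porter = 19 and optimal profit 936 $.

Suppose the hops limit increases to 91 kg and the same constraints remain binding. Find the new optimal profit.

Both hops and bottling are binding at x*.
From A_Bᵀ y = c: 5·y_hops + 3·y_bottling = 42; 3·y_hops + 3·y_bottling = 36.
Solving: y_hops = 3, y_bottling = 9.
Δz = y_hops·Δb = 3 × (4) = 12, so new z* = 936 + 12 = 948.

948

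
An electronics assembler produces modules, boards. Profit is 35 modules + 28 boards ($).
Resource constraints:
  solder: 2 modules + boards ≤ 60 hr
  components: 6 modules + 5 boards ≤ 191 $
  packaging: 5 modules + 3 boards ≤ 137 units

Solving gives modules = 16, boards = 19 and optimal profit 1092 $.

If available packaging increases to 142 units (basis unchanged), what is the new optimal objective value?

At the optimum: solder uses 51 of 60 (slack = 9); components uses 191 of 191 (binding); packaging uses 137 of 137 (binding).
Slack constraints have shadow price 0 (complementary slackness).
From A_Bᵀ y = c: 6·y_components + 5·y_packaging = 35; 5·y_components + 3·y_packaging = 28.
Solving: y_components = 5, y_packaging = 1.
Δz = y_packaging·Δb = 1 × (5) = 5, so new z* = 1092 + 5 = 1097.

1097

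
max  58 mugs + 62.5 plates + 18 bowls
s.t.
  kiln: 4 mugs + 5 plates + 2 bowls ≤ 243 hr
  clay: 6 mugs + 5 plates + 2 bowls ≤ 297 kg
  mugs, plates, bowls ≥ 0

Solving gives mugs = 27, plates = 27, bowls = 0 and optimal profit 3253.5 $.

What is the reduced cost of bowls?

-7

Check each constraint at x*: kiln 243/243 (tight); clay 297/297 (tight).
The binding rows give the dual system: 4·y_kiln + 6·y_clay = 58 and 5·y_kiln + 5·y_clay = 62.5.
This yields shadow prices y_kiln = 8.5, y_clay = 4.
Reduced cost of bowls: c₃ − yᵀa₃ = 18 − (8.5·2 + 4·2) = 18 − 25 = -7.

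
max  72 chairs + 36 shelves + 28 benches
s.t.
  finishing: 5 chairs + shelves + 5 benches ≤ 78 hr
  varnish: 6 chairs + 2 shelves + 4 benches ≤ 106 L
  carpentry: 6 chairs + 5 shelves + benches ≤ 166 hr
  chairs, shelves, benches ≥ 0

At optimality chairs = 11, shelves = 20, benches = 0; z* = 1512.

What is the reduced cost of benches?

-8

Binding: varnish and carpentry. Non-binding: finishing (3 unused).
By complementary slackness, y = 0 for the non-binding constraint.
From A_Bᵀ y = c: 6·y_varnish + 6·y_carpentry = 72; 2·y_varnish + 5·y_carpentry = 36.
→ y_varnish = 8 and y_carpentry = 4.
Reduced cost of benches: c₃ − yᵀa₃ = 28 − (8·4 + 4·1) = 28 − 36 = -8.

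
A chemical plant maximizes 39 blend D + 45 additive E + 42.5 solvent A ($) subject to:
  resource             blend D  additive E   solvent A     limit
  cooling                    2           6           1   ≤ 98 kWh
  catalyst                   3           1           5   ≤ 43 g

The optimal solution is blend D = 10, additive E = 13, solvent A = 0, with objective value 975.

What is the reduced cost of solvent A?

Both cooling and catalyst are binding at x*.
The binding rows give the dual system: 2·y_cooling + 3·y_catalyst = 39 and 6·y_cooling + 1·y_catalyst = 45.
→ y_cooling = 6 and y_catalyst = 9.
Reduced cost of solvent A: c₃ − yᵀa₃ = 42.5 − (6·1 + 9·5) = 42.5 − 51 = -8.5.

-8.5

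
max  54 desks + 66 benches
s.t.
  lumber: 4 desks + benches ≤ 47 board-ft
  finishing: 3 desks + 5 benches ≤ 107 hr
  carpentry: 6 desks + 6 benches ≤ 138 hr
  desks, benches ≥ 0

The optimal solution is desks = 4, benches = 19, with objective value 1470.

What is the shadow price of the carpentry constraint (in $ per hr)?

Check each constraint at x*: lumber 35/47 (slack 12); finishing 107/107 (tight); carpentry 138/138 (tight).
Since lumber is not tight, its dual is 0.
The binding rows give the dual system: 3·y_finishing + 6·y_carpentry = 54 and 5·y_finishing + 6·y_carpentry = 66.
Solving: y_finishing = 6, y_carpentry = 6.
Shadow price of carpentry = 6.

6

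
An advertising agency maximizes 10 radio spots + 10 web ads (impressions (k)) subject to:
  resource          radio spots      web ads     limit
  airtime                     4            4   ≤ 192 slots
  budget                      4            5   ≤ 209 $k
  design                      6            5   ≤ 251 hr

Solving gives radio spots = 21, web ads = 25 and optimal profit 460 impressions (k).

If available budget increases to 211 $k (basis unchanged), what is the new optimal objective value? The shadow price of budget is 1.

Δb = 2, so new z* = 460 + (1)·(2) = 460 + 2 = 462.

462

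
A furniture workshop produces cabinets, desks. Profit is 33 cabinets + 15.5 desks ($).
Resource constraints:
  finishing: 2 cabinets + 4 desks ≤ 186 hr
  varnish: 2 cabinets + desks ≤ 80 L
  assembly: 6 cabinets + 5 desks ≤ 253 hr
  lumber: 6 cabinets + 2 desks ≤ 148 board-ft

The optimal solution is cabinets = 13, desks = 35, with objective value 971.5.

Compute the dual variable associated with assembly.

At the optimum: finishing uses 166 of 186 (slack = 20); varnish uses 61 of 80 (slack = 19); assembly uses 253 of 253 (binding); lumber uses 148 of 148 (binding).
By complementary slackness, y = 0 for the non-binding constraints.
Dual feasibility on the basic columns requires 6·y_assembly + 6·y_lumber = 33, 5·y_assembly + 2·y_lumber = 15.5.
Solving: y_assembly = 1.5, y_lumber = 4.
Shadow price of assembly = 1.5.

1.5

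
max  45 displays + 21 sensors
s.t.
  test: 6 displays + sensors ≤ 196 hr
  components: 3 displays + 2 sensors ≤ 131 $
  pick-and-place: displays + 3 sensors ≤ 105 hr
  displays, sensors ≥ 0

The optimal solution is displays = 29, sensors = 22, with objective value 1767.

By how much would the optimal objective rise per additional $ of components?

Check each constraint at x*: test 196/196 (tight); components 131/131 (tight); pick-and-place 95/105 (slack 10).
By complementary slackness, y = 0 for the non-binding constraint.
The binding rows give the dual system: 6·y_test + 3·y_components = 45 and 1·y_test + 2·y_components = 21.
Solving: y_test = 3, y_components = 9.
Shadow price of components = 9.

9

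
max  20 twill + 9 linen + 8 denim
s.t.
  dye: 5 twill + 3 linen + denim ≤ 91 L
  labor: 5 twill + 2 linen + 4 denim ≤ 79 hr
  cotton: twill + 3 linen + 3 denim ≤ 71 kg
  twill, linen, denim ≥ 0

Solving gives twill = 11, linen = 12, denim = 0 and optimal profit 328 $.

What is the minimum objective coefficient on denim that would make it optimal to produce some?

13

Binding: dye and labor. Non-binding: cotton (24 unused).
By complementary slackness, y = 0 for the non-binding constraint.
The binding rows give the dual system: 5·y_dye + 5·y_labor = 20 and 3·y_dye + 2·y_labor = 9.
→ y_dye = 1 and y_labor = 3.
denim enters the basis when its profit ≥ yᵀa₃ = 1·1 + 3·4 = 13.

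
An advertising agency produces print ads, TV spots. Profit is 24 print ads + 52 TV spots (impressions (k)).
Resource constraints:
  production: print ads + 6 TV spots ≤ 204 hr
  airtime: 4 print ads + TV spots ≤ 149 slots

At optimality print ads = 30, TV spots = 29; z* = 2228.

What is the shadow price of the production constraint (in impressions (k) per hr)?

8

Both production and airtime are binding at x*.
The binding rows give the dual system: 1·y_production + 4·y_airtime = 24 and 6·y_production + 1·y_airtime = 52.
→ y_production = 8 and y_airtime = 4.
Shadow price of production = 8.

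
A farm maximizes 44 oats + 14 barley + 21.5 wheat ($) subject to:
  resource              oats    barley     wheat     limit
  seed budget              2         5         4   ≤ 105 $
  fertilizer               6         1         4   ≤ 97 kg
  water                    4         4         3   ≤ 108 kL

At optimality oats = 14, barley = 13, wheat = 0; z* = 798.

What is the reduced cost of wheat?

Check each constraint at x*: seed budget 93/105 (slack 12); fertilizer 97/97 (tight); water 108/108 (tight).
Slack constraints have shadow price 0 (complementary slackness).
Dual feasibility on the basic columns requires 6·y_fertilizer + 4·y_water = 44, 1·y_fertilizer + 4·y_water = 14.
This yields shadow prices y_fertilizer = 6, y_water = 2.
Reduced cost of wheat: c₃ − yᵀa₃ = 21.5 − (6·4 + 2·3) = 21.5 − 30 = -8.5.

-8.5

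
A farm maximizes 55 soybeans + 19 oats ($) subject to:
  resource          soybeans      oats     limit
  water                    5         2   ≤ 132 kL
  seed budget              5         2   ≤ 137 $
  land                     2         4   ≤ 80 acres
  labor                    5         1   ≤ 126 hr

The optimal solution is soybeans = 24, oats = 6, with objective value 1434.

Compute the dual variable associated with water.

8

Binding: water and labor. Non-binding: seed budget (5 unused), land (8 unused).
Slack constraints have shadow price 0 (complementary slackness).
Dual feasibility on the basic columns requires 5·y_water + 5·y_labor = 55, 2·y_water + 1·y_labor = 19.
Solving: y_water = 8, y_labor = 3.
Shadow price of water = 8.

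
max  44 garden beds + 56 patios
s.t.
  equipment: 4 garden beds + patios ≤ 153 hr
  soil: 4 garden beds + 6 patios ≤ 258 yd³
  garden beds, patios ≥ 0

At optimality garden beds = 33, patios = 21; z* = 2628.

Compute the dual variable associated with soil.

Both equipment and soil are binding at x*.
From A_Bᵀ y = c: 4·y_equipment + 4·y_soil = 44; 1·y_equipment + 6·y_soil = 56.
→ y_equipment = 2 and y_soil = 9.
Shadow price of soil = 9.

9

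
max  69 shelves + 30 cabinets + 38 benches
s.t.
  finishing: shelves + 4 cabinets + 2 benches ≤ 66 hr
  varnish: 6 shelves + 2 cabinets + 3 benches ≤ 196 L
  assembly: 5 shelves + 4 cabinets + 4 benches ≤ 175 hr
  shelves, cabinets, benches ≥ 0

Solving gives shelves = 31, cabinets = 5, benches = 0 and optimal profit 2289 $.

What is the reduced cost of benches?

-1

Check each constraint at x*: finishing 51/66 (slack 15); varnish 196/196 (tight); assembly 175/175 (tight).
Since finishing is not tight, its dual is 0.
The binding rows give the dual system: 6·y_varnish + 5·y_assembly = 69 and 2·y_varnish + 4·y_assembly = 30.
Solving: y_varnish = 9, y_assembly = 3.
Reduced cost of benches: c₃ − yᵀa₃ = 38 − (9·3 + 3·4) = 38 − 39 = -1.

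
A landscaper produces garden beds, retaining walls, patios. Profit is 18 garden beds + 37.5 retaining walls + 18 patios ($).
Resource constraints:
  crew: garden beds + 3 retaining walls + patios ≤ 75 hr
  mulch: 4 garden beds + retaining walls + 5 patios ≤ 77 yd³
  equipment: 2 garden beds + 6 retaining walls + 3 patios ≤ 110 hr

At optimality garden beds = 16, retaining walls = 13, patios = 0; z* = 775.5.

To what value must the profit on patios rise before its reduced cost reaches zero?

At the optimum: crew uses 55 of 75 (slack = 20); mulch uses 77 of 77 (binding); equipment uses 110 of 110 (binding).
Since crew is not tight, its dual is 0.
Dual feasibility on the basic columns requires 4·y_mulch + 2·y_equipment = 18, 1·y_mulch + 6·y_equipment = 37.5.
This yields shadow prices y_mulch = 1.5, y_equipment = 6.
patios enters the basis when its profit ≥ yᵀa₃ = 1.5·5 + 6·3 = 25.5.

25.5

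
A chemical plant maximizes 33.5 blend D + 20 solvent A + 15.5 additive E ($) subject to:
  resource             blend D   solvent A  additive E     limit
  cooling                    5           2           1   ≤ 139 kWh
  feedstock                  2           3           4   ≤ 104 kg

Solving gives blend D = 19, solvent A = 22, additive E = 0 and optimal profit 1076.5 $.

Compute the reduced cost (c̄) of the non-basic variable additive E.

-2

Both cooling and feedstock are binding at x*.
The binding rows give the dual system: 5·y_cooling + 2·y_feedstock = 33.5 and 2·y_cooling + 3·y_feedstock = 20.
This yields shadow prices y_cooling = 5.5, y_feedstock = 3.
Reduced cost of additive E: c₃ − yᵀa₃ = 15.5 − (5.5·1 + 3·4) = 15.5 − 17.5 = -2.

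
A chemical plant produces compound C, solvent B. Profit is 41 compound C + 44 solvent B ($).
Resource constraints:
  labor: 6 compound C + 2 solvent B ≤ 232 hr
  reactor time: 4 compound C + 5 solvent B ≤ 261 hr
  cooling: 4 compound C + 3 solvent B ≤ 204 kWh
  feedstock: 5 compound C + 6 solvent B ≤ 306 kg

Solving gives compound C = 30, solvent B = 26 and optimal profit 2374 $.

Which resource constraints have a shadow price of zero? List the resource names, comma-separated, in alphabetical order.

labor: 232/232 (binding)
reactor time: 250/261 (slack 11)
cooling: 198/204 (slack 6)
feedstock: 306/306 (binding)
By complementary slackness, a constraint with positive slack has shadow price 0 → cooling, reactor time.

cooling, reactor time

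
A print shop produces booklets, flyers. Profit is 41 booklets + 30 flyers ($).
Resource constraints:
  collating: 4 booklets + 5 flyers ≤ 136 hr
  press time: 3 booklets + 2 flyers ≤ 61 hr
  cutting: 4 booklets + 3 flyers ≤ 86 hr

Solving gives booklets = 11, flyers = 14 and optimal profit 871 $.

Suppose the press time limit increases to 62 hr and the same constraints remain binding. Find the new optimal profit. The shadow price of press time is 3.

874

Δb = 1, so new z* = 871 + (3)·(1) = 871 + 3 = 874.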